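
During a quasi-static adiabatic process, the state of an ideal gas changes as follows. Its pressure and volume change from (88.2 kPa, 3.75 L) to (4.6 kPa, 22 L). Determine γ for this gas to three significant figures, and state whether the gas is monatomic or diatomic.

PV^γ = const ⇒ γ = ln(P₂/P₁) / ln(V₁/V₂).
γ = ln(4.6/88.2) / ln(3.75/22) = 1.669.
γ ≈ 1.67 is close to 5/3, so the gas is monatomic.

γ ≈ 1.67; monatomic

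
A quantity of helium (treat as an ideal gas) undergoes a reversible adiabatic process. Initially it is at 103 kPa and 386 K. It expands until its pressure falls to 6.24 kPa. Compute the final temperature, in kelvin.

T₂ ≈ 126 K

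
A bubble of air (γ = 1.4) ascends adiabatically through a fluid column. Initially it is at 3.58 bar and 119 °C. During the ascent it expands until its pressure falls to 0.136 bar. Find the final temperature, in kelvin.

T₂ ≈ 154 K

Adiabatic: T₂/T₁ = (P₂/P₁)^((γ−1)/γ).
T₁ = 119 °C = 392.1 K.
T₂ = 392.1 × (0.136/3.58)^(0.286) = 154 K.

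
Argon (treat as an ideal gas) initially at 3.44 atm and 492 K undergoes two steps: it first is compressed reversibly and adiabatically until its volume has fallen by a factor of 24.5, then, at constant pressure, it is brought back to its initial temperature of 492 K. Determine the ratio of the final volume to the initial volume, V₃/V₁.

For a monatomic ideal gas γ = 5/3.
Adiabatic step: V₂/V₁ = 0.04082; T₂ = T₁·24.5^(2/3) = 4150 K.
Isobaric step: V₃/V₂ = T₃/T₂ = 492/4150.
V₃/V₁ = (V₂/V₁)(V₃/V₂) = 0.04082 × (492/4150) = 0.004839.

V₃/V₁ ≈ 0.00484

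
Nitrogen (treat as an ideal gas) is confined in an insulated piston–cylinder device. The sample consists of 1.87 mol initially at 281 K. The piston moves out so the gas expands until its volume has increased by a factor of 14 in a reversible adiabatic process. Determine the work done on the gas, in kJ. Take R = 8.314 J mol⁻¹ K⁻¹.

For a reversible adiabat TV^(γ−1) is constant, so T₂ = T₁ (V₁/V₂)^(γ−1).
γ = 7/5 for a diatomic ideal gas, so γ−1 = 2/5.
T₂ = 281 × (1/14)^(2/5) = 97.78 K.
Q = 0, so ΔU = W_on_gas = nCᵥΔT with Cᵥ = R/(γ−1) = 20.79 J/(mol·K).
ΔU = 1.87 × 20.79 × (97.78 − 281) = -7121 J.

W ≈ -7.12 kJ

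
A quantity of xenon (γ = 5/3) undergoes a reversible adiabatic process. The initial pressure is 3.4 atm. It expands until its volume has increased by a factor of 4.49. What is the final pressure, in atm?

P₂ ≈ 0.278 atm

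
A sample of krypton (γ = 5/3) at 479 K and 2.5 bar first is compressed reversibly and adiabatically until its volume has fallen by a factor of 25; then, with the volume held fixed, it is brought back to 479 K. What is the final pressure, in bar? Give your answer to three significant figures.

Adiabatic step (PV^γ = const): P₂ = 2.5×25^(5/3) = 534.4 bar; T₂ = 479×25^(2/3) = 4095 K.
Isochoric: P₃ = P₂(T₃/T₂) = 534.4 × (479/4095) = 62.5 bar.

P₃ ≈ 62.5 bar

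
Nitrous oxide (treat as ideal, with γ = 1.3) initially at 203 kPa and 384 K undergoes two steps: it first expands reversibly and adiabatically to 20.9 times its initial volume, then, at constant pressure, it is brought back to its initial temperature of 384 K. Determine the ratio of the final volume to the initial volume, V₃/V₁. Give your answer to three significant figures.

V₃/V₁ ≈ 52.0

Adiabatic step: V₂/V₁ = 20.9; T₂ = T₁·(1/20.9)^(0.3) = 154.3 K.
Isobaric step: V₃/V₂ = T₃/T₂ = 384/154.3.
V₃/V₁ = (V₂/V₁)(V₃/V₂) = 20.9 × (384/154.3) = 52.02.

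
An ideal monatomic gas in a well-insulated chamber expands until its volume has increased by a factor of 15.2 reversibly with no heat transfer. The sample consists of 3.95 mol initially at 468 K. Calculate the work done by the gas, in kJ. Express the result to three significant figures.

W ≈ 19.3 kJ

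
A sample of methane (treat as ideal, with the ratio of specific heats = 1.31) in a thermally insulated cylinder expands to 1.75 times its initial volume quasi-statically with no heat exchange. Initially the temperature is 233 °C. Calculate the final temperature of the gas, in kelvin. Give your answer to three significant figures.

For a reversible adiabat TV^(γ−1) is constant, so T₂ = T₁ (V₁/V₂)^(γ−1).
T₁ = 233 °C = 506.1 K.
T₂ = 506.1 × (1/1.75)^(0.31) = 425.5 K.

T₂ ≈ 426 K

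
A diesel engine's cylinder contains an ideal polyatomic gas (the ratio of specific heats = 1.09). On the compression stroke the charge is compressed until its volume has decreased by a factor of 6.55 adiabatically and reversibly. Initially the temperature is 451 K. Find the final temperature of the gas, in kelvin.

T₂ ≈ 534 K

Adiabatic: T₁V₁^(γ−1) = T₂V₂^(γ−1) ⇒ T₂ = T₁ (V₁/V₂)^(γ−1).
T₂ = 451 × 6.55^(0.09) = 534.1 K.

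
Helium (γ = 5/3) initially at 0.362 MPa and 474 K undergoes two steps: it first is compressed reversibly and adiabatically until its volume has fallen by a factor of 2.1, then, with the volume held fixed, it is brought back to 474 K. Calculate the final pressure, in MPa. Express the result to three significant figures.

P₃ ≈ 0.760 MPa

Adiabatic step (PV^γ = const): P₂ = 0.362×2.1^(5/3) = 1.247 MPa; T₂ = 474×2.1^(2/3) = 777.3 K.
Isochoric: P₃ = P₂(T₃/T₂) = 1.247 × (474/777.3) = 0.7602 MPa.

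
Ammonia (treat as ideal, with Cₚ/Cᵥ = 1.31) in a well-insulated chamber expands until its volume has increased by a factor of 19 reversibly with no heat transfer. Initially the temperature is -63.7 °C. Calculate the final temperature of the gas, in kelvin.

T₂ ≈ 84.1 K

Adiabatic: T₁V₁^(γ−1) = T₂V₂^(γ−1) ⇒ T₂ = T₁ (V₁/V₂)^(γ−1).
T₁ = -63.7 °C = 209.4 K.
T₂ = 209.4 × (1/19)^(0.31) = 84.07 K.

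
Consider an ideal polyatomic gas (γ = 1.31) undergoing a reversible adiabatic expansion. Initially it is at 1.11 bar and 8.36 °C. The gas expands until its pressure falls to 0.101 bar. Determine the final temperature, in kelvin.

Adiabatic: T₂/T₁ = (P₂/P₁)^((γ−1)/γ).
T₁ = 8.36 °C = 281.5 K.
T₂ = 281.5 × (0.101/1.11)^(0.237) = 159.6 K.

T₂ ≈ 160 K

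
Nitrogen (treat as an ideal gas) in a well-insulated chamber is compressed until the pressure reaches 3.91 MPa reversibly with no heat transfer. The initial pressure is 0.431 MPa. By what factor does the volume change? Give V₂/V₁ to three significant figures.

V₂/V₁ ≈ 0.207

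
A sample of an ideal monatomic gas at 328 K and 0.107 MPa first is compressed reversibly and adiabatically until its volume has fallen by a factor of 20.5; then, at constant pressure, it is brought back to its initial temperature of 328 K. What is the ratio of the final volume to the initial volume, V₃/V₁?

For a monatomic ideal gas γ = 5/3.
Adiabatic step: V₂/V₁ = 0.04878; T₂ = T₁·20.5^(2/3) = 2457 K.
Isobaric step: V₃/V₂ = T₃/T₂ = 328/2457.
V₃/V₁ = (V₂/V₁)(V₃/V₂) = 0.04878 × (328/2457) = 0.006512.

V₃/V₁ ≈ 0.00651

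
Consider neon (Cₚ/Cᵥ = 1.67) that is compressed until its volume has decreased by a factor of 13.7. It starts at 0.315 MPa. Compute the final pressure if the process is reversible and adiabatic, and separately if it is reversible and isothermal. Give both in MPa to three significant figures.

Isothermal: P₂ = P₁(V₁/V₂) = 0.315×13.7 = 4.316 MPa.
Adiabatic: P₂ = P₁(V₁/V₂)^γ = 0.315×13.7^(1.67) = 24.92 MPa.

adiabatic: 24.9 MPa; isothermal: 4.32 MPa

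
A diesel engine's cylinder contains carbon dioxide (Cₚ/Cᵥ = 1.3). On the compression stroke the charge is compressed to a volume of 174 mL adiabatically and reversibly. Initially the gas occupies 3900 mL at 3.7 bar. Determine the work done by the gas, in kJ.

W ≈ -7.42 kJ

P₂ = P₁(V₁/V₂)^γ = 3.7×(3900/174)^(1.3) = 210.8 bar.
For a reversible adiabat, W_by_gas = (P₁V₁ − P₂V₂)/(γ−1).
W_by = (370000×0.0039 − 2.108×10^7×0.000174) / (0.3) = -7416 J.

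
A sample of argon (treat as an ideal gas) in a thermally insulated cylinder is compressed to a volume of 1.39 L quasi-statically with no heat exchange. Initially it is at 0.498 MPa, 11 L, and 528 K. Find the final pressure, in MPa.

P₂ ≈ 15.7 MPa

Adiabatic: P₁V₁^γ = P₂V₂^γ ⇒ P₂ = P₁ (V₁/V₂)^γ.
γ = 5/3 for a monatomic ideal gas.
P₂ = 0.498 × (11/1.39)^(5/3) = 15.65 MPa.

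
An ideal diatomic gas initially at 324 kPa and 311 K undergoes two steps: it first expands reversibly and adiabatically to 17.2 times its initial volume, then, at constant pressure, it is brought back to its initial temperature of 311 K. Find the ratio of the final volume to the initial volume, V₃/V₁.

For a diatomic ideal gas γ = 7/5.
Adiabatic step: V₂/V₁ = 17.2; T₂ = T₁·(1/17.2)^(2/5) = 99.67 K.
Isobaric step: V₃/V₂ = T₃/T₂ = 311/99.67.
V₃/V₁ = (V₂/V₁)(V₃/V₂) = 17.2 × (311/99.67) = 53.67.

V₃/V₁ ≈ 53.7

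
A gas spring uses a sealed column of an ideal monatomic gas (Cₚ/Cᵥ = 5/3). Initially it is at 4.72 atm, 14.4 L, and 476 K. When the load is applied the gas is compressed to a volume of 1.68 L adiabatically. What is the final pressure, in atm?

P₂ ≈ 169 atm

Since PV^γ is constant along a reversible adiabat, P₂ = P₁ (V₁/V₂)^γ.
P₂ = 4.72 × (14.4/1.68)^(5/3) = 169.4 atm.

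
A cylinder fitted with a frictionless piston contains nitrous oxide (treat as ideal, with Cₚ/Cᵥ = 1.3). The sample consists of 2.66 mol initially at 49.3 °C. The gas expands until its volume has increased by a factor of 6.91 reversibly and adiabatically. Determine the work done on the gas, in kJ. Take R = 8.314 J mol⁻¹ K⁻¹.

W ≈ -10.5 kJ

For a reversible adiabat TV^(γ−1) is constant, so T₂ = T₁ (V₁/V₂)^(γ−1).
T₁ = 49.3 °C = 322.4 K.
T₂ = 322.4 × (1/6.91)^(0.3) = 180.6 K.
Q = 0, so ΔU = W_on_gas = nCᵥΔT with Cᵥ = R/(γ−1) = 27.71 J/(mol·K).
ΔU = 2.66 × 27.71 × (180.6 − 322.4) = -10460 J.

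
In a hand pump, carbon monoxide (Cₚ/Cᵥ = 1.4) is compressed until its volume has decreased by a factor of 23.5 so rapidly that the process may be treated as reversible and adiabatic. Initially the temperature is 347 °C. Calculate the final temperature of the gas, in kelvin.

T₂ ≈ 2190 K

For a reversible adiabat TV^(γ−1) is constant, so T₂ = T₁ (V₁/V₂)^(γ−1).
T₁ = 347 °C = 620.1 K.
T₂ = 620.1 × 23.5^(0.4) = 2192 K.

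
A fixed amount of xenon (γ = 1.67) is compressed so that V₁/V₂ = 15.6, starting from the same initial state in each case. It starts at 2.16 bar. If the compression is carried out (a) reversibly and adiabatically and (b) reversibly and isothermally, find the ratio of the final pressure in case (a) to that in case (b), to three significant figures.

P_adiabatic / P_isothermal ≈ 6.30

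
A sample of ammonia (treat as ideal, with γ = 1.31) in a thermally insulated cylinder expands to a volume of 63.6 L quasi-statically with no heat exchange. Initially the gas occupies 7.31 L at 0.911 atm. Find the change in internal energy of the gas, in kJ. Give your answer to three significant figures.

ΔU ≈ -1.06 kJ

P₂ = P₁(V₁/V₂)^γ = 0.911×(7.31/63.6)^(1.31) = 0.05355 atm.
For a reversible adiabat, W_by_gas = (P₁V₁ − P₂V₂)/(γ−1).
W_by = (92310×0.00731 − 5425×0.0636) / (0.31) = 1064 J.
Q = 0 ⇒ ΔU = −W_by = -1064 J.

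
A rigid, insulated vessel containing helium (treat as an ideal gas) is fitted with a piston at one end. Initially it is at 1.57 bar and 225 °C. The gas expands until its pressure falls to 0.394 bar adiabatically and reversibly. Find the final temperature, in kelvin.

T₂ ≈ 287 K

Along an adiabat T P^((1−γ)/γ) is constant, so T₂ = T₁ (P₂/P₁)^((γ−1)/γ).
For a monatomic ideal gas γ = 5/3, so (γ−1)/γ = 2/5.
T₁ = 225 °C = 498.1 K.
T₂ = 498.1 × (0.394/1.57)^(2/5) = 286.5 K.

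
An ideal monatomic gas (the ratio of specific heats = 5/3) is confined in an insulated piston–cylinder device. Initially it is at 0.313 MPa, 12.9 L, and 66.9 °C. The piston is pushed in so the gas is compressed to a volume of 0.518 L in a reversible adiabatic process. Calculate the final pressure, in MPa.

P₂ ≈ 66.5 MPa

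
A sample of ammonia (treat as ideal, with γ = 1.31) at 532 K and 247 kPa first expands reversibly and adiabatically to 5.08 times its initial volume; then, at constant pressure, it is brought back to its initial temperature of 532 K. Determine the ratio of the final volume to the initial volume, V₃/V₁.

Adiabatic step: V₂/V₁ = 5.08; T₂ = T₁·(1/5.08)^(0.31) = 321.4 K.
Isobaric step: V₃/V₂ = T₃/T₂ = 532/321.4.
V₃/V₁ = (V₂/V₁)(V₃/V₂) = 5.08 × (532/321.4) = 8.408.

V₃/V₁ ≈ 8.41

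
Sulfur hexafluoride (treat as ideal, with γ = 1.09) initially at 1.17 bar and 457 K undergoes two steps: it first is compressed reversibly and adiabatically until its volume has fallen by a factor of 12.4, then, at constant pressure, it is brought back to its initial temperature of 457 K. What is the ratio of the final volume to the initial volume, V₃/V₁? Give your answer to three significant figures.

V₃/V₁ ≈ 0.0643

Adiabatic step: V₂/V₁ = 0.08065; T₂ = T₁·12.4^(0.09) = 573.2 K.
Isobaric step: V₃/V₂ = T₃/T₂ = 457/573.2.
V₃/V₁ = (V₂/V₁)(V₃/V₂) = 0.08065 × (457/573.2) = 0.06429.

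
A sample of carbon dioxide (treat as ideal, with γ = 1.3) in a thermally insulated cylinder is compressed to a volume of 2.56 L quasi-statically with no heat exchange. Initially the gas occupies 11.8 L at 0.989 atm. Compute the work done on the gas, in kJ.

P₂ = P₁(V₁/V₂)^γ = 0.989×(11.8/2.56)^(1.3) = 7.21 atm.
For a reversible adiabat, W_by_gas = (P₁V₁ − P₂V₂)/(γ−1).
W_by = (100200×0.0118 − 730500×0.00256) / (0.3) = -2292 J.
W_on_gas = −W_by = 2292 J.

W ≈ 2.29 kJ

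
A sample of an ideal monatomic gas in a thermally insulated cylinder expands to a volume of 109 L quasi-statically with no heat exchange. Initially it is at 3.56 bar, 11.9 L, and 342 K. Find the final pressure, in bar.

Since PV^γ is constant along a reversible adiabat, P₂ = P₁ (V₁/V₂)^γ.
γ = 5/3 for a monatomic ideal gas.
P₂ = 3.56 × (11.9/109)^(5/3) = 0.08878 bar.

P₂ ≈ 0.0888 bar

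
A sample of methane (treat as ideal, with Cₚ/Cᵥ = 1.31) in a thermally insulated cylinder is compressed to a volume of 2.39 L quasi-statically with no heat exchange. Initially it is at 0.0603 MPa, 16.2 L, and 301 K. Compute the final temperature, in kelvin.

T₂ ≈ 545 K

Adiabatic: T₁V₁^(γ−1) = T₂V₂^(γ−1) ⇒ T₂ = T₁ (V₁/V₂)^(γ−1).
T₂ = 301 × (16.2/2.39)^(0.31) = 544.8 K.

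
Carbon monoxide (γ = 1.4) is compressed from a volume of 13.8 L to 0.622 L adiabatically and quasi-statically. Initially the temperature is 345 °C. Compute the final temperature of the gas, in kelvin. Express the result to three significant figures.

T₂ ≈ 2140 K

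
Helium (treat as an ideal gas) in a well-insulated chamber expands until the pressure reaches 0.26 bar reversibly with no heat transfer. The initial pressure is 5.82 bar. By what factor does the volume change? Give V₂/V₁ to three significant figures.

V₂/V₁ ≈ 6.46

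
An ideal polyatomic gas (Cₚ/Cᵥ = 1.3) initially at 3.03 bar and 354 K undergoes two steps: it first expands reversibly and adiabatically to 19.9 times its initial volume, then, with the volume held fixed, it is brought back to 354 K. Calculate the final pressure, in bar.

P₃ ≈ 0.152 bar

Adiabatic step (PV^γ = const): P₂ = 3.03×(1/19.9)^(1.3) = 0.06208 bar; T₂ = 354×(1/19.9)^(0.3) = 144.3 K.
Isochoric: P₃ = P₂(T₃/T₂) = 0.06208 × (354/144.3) = 0.1523 bar.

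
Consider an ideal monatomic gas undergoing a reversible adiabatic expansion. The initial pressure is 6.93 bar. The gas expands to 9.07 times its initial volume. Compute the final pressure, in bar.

Adiabatic: P₁V₁^γ = P₂V₂^γ ⇒ P₂ = P₁ (V₁/V₂)^γ.
For a monatomic ideal gas γ = 5/3.
P₂ = 6.93 × (1/9.07)^(5/3) = 0.1757 bar.

P₂ ≈ 0.176 bar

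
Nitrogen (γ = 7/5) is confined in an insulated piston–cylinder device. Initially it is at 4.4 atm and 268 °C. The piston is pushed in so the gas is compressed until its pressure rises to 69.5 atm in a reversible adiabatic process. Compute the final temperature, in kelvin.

Along an adiabat T P^((1−γ)/γ) is constant, so T₂ = T₁ (P₂/P₁)^((γ−1)/γ).
T₁ = 268 °C = 541.1 K.
T₂ = 541.1 × (69.5/4.4)^(2/7) = 1191 K.

T₂ ≈ 1190 K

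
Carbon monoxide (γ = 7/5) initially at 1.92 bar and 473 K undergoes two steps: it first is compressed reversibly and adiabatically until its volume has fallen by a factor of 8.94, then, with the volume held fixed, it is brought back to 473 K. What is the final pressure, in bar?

P₃ ≈ 17.2 bar

Adiabatic step (PV^γ = const): P₂ = 1.92×8.94^(7/5) = 41.23 bar; T₂ = 473×8.94^(2/5) = 1136 K.
Isochoric: P₃ = P₂(T₃/T₂) = 41.23 × (473/1136) = 17.16 bar.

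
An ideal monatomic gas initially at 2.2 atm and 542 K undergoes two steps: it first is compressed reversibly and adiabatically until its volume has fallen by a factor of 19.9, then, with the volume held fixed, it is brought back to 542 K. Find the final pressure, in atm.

P₃ ≈ 43.8 atm

For a monatomic ideal gas γ = 5/3.
Adiabatic step (PV^γ = const): P₂ = 2.2×19.9^(5/3) = 321.5 atm; T₂ = 542×19.9^(2/3) = 3980 K.
Isochoric: P₃ = P₂(T₃/T₂) = 321.5 × (542/3980) = 43.78 atm.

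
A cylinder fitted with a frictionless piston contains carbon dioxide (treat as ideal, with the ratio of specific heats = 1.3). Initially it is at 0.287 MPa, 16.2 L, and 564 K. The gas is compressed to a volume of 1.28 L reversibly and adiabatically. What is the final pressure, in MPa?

P₂ ≈ 7.78 MPa

Since PV^γ is constant along a reversible adiabat, P₂ = P₁ (V₁/V₂)^γ.
P₂ = 0.287 × (16.2/1.28)^(1.3) = 7.778 MPa.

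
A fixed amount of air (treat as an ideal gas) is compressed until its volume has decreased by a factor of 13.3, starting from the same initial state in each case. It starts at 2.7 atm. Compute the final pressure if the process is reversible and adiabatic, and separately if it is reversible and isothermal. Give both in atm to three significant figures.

adiabatic: 101 atm; isothermal: 35.9 atm

For a diatomic ideal gas γ = 7/5.
Isothermal: P₂ = P₁(V₁/V₂) = 2.7×13.3 = 35.91 atm.
Adiabatic: P₂ = P₁(V₁/V₂)^γ = 2.7×13.3^(7/5) = 101.1 atm.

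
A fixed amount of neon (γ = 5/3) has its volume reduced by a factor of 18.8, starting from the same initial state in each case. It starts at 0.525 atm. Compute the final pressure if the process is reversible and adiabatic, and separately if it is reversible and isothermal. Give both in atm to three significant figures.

adiabatic: 69.8 atm; isothermal: 9.87 atm

Isothermal: P₂ = P₁(V₁/V₂) = 0.525×18.8 = 9.87 atm.
Adiabatic: P₂ = P₁(V₁/V₂)^γ = 0.525×18.8^(5/3) = 69.78 atm.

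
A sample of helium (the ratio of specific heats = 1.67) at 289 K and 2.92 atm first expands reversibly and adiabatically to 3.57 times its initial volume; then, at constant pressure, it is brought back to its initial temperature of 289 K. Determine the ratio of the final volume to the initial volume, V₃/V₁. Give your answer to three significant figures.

Adiabatic step: V₂/V₁ = 3.57; T₂ = T₁·(1/3.57)^(0.67) = 123.2 K.
Isobaric step: V₃/V₂ = T₃/T₂ = 289/123.2.
V₃/V₁ = (V₂/V₁)(V₃/V₂) = 3.57 × (289/123.2) = 8.374.

V₃/V₁ ≈ 8.37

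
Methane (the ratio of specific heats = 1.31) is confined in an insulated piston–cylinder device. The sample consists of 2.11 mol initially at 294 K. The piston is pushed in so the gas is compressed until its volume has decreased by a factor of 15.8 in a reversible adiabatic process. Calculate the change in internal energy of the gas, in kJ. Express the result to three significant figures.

ΔU ≈ 22.5 kJ

For a reversible adiabat TV^(γ−1) is constant, so T₂ = T₁ (V₁/V₂)^(γ−1).
T₂ = 294 × 15.8^(0.31) = 691.7 K.
Q = 0, so ΔU = W_on_gas = nCᵥΔT with Cᵥ = R/(γ−1) = 26.82 J/(mol·K).
ΔU = 2.11 × 26.82 × (691.7 − 294) = 22510 J.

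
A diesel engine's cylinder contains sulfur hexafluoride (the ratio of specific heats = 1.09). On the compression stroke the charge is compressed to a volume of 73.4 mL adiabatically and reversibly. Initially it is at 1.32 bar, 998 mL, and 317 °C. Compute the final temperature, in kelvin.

T₂ ≈ 746 K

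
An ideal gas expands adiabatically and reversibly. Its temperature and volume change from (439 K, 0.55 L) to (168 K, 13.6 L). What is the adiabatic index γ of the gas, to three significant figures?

γ ≈ 1.30

TV^(γ−1) = const ⇒ γ − 1 = ln(T₂/T₁) / ln(V₁/V₂).
γ = 1 + ln(168/439) / ln(0.55/13.6) = 1.299.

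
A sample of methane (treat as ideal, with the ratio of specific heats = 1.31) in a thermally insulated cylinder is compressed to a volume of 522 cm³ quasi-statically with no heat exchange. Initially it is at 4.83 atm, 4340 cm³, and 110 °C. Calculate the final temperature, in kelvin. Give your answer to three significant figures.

T₂ ≈ 739 K

Adiabatic: T₁V₁^(γ−1) = T₂V₂^(γ−1) ⇒ T₂ = T₁ (V₁/V₂)^(γ−1).
T₁ = 110 °C = 383.1 K.
T₂ = 383.1 × (4340/522)^(0.31) = 738.8 K.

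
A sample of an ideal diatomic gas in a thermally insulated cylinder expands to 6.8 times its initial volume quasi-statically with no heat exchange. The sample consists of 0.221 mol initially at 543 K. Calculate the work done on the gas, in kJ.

W ≈ -1.34 kJ

For a reversible adiabat TV^(γ−1) is constant, so T₂ = T₁ (V₁/V₂)^(γ−1).
γ = 7/5 for a diatomic ideal gas, so γ−1 = 2/5.
T₂ = 543 × (1/6.8)^(2/5) = 252.2 K.
Q = 0, so ΔU = W_on_gas = nCᵥΔT with Cᵥ = R/(γ−1) = 20.79 J/(mol·K).
ΔU = 0.221 × 20.79 × (252.2 − 543) = -1336 J.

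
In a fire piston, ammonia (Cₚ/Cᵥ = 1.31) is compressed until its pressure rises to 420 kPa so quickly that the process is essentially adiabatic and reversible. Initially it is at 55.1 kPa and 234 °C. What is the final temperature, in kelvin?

Along an adiabat T P^((1−γ)/γ) is constant, so T₂ = T₁ (P₂/P₁)^((γ−1)/γ).
T₁ = 234 °C = 507.1 K.
T₂ = 507.1 × (420/55.1)^(0.237) = 820.1 K.

T₂ ≈ 820 K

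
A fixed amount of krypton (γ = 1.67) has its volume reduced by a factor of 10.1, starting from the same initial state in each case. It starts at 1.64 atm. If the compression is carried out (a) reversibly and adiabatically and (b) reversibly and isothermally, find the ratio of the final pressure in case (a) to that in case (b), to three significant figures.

P_adiabatic / P_isothermal ≈ 4.71

Isothermal: P_b = P₁(V₁/V₂) = 1.64×10.1.
Adiabatic: P_a = P₁(V₁/V₂)^γ = 1.64×10.1^(1.67).
P_a/P_b = (V₁/V₂)^(γ−1) = 10.1^(0.67) = 4.709.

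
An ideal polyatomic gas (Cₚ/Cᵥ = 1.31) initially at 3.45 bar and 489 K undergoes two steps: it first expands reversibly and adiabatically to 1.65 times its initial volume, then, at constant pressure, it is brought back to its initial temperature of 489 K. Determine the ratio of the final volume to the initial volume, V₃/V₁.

V₃/V₁ ≈ 1.93

Adiabatic step: V₂/V₁ = 1.65; T₂ = T₁·(1/1.65)^(0.31) = 418.7 K.
Isobaric step: V₃/V₂ = T₃/T₂ = 489/418.7.
V₃/V₁ = (V₂/V₁)(V₃/V₂) = 1.65 × (489/418.7) = 1.927.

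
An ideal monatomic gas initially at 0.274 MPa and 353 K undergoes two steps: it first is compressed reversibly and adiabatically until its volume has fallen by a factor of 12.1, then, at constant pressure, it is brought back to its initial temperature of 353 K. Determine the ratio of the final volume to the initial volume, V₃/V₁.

V₃/V₁ ≈ 0.0157

For a monatomic ideal gas γ = 5/3.
Adiabatic step: V₂/V₁ = 0.08264; T₂ = T₁·12.1^(2/3) = 1861 K.
Isobaric step: V₃/V₂ = T₃/T₂ = 353/1861.
V₃/V₁ = (V₂/V₁)(V₃/V₂) = 0.08264 × (353/1861) = 0.01568.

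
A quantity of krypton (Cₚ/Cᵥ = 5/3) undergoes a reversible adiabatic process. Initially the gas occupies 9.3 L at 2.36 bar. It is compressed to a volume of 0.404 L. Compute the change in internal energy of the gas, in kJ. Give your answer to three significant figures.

ΔU ≈ 23.3 kJ

P₂ = P₁(V₁/V₂)^γ = 2.36×(9.3/0.404)^(5/3) = 439.6 bar.
For a reversible adiabat, W_by_gas = (P₁V₁ − P₂V₂)/(γ−1).
W_by = (236000×0.0093 − 4.396×10^7×0.000404) / (2/3) = -23350 J.
Q = 0 ⇒ ΔU = −W_by = 23350 J.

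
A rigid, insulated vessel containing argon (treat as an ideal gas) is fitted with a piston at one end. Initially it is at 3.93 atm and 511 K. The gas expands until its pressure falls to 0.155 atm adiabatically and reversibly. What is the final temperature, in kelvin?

Adiabatic: T₂/T₁ = (P₂/P₁)^((γ−1)/γ).
For a monatomic ideal gas γ = 5/3, so (γ−1)/γ = 2/5.
T₂ = 511 × (0.155/3.93)^(2/5) = 140.2 K.

T₂ ≈ 140 K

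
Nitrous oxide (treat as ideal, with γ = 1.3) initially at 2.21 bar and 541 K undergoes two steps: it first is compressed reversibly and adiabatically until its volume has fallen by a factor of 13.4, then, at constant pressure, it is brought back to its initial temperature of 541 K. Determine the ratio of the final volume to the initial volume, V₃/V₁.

V₃/V₁ ≈ 0.0343

Adiabatic step: V₂/V₁ = 0.07463; T₂ = T₁·13.4^(0.3) = 1178 K.
Isobaric step: V₃/V₂ = T₃/T₂ = 541/1178.
V₃/V₁ = (V₂/V₁)(V₃/V₂) = 0.07463 × (541/1178) = 0.03426.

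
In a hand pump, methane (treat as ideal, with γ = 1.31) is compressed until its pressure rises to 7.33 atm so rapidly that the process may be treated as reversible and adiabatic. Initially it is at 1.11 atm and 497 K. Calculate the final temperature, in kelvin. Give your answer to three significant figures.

T₂ ≈ 777 K

Along an adiabat T P^((1−γ)/γ) is constant, so T₂ = T₁ (P₂/P₁)^((γ−1)/γ).
T₂ = 497 × (7.33/1.11)^(0.237) = 776.9 K.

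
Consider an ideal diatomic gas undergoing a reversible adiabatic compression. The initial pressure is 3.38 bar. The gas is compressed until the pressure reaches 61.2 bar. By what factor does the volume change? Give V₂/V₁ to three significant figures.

From PV^γ = const, V₂/V₁ = (P₁/P₂)^(1/γ).
For a diatomic ideal gas γ = 7/5.
V₂/V₁ = (3.38/61.2)^(5/7) = 0.1263.

V₂/V₁ ≈ 0.126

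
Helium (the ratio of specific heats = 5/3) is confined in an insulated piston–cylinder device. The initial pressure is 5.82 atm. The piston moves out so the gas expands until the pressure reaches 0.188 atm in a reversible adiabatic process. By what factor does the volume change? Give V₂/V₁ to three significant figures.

V₂/V₁ ≈ 7.84

From PV^γ = const, V₂/V₁ = (P₁/P₂)^(1/γ).
V₂/V₁ = (5.82/0.188)^(3/5) = 7.843.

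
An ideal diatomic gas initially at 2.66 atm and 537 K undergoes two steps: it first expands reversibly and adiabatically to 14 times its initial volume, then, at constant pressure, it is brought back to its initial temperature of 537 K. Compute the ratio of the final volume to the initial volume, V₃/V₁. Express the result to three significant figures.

V₃/V₁ ≈ 40.2

For a diatomic ideal gas γ = 7/5.
Adiabatic step: V₂/V₁ = 14; T₂ = T₁·(1/14)^(2/5) = 186.9 K.
Isobaric step: V₃/V₂ = T₃/T₂ = 537/186.9.
V₃/V₁ = (V₂/V₁)(V₃/V₂) = 14 × (537/186.9) = 40.23.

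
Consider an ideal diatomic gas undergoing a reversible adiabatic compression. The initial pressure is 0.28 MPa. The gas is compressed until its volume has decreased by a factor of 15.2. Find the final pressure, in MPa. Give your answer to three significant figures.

P₂ ≈ 12.6 MPa

Since PV^γ is constant along a reversible adiabat, P₂ = P₁ (V₁/V₂)^γ.
For a diatomic ideal gas γ = 7/5.
P₂ = 0.28 × 15.2^(7/5) = 12.64 MPa.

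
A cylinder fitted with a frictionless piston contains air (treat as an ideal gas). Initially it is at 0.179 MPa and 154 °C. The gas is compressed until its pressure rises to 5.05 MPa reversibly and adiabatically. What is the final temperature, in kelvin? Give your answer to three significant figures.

Along an adiabat T P^((1−γ)/γ) is constant, so T₂ = T₁ (P₂/P₁)^((γ−1)/γ).
For a diatomic ideal gas γ = 7/5, so (γ−1)/γ = 2/7.
T₁ = 154 °C = 427.1 K.
T₂ = 427.1 × (5.05/0.179)^(2/7) = 1109 K.

T₂ ≈ 1110 K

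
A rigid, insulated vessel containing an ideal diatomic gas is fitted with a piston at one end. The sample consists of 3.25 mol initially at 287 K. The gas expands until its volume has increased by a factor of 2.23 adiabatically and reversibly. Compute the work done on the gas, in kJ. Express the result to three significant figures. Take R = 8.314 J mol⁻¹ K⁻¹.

W ≈ -5.32 kJ

Adiabatic: T₁V₁^(γ−1) = T₂V₂^(γ−1) ⇒ T₂ = T₁ (V₁/V₂)^(γ−1).
γ = 7/5 for a diatomic ideal gas, so γ−1 = 2/5.
T₂ = 287 × (1/2.23)^(2/5) = 208.2 K.
Q = 0, so ΔU = W_on_gas = nCᵥΔT with Cᵥ = R/(γ−1) = 20.79 J/(mol·K).
ΔU = 3.25 × 20.79 × (208.2 − 287) = -5320 J.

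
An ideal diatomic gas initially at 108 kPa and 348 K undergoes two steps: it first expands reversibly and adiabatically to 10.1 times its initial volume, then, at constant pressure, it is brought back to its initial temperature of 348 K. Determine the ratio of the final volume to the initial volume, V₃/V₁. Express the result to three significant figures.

For a diatomic ideal gas γ = 7/5.
Adiabatic step: V₂/V₁ = 10.1; T₂ = T₁·(1/10.1)^(2/5) = 138 K.
Isobaric step: V₃/V₂ = T₃/T₂ = 348/138.
V₃/V₁ = (V₂/V₁)(V₃/V₂) = 10.1 × (348/138) = 25.47.

V₃/V₁ ≈ 25.5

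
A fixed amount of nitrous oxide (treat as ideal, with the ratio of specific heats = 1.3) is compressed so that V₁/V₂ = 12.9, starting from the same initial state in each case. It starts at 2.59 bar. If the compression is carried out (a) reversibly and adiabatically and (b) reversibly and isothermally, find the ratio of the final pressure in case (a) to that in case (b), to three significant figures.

Isothermal: P_b = P₁(V₁/V₂) = 2.59×12.9.
Adiabatic: P_a = P₁(V₁/V₂)^γ = 2.59×12.9^(1.3).
P_a/P_b = (V₁/V₂)^(γ−1) = 12.9^(0.3) = 2.154.

P_adiabatic / P_isothermal ≈ 2.15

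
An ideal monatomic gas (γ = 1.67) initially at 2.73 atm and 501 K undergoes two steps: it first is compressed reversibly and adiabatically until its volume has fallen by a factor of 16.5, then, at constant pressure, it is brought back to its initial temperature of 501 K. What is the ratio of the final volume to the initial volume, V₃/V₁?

Adiabatic step: V₂/V₁ = 0.06061; T₂ = T₁·16.5^(0.67) = 3278 K.
Isobaric step: V₃/V₂ = T₃/T₂ = 501/3278.
V₃/V₁ = (V₂/V₁)(V₃/V₂) = 0.06061 × (501/3278) = 0.009264.

V₃/V₁ ≈ 0.00926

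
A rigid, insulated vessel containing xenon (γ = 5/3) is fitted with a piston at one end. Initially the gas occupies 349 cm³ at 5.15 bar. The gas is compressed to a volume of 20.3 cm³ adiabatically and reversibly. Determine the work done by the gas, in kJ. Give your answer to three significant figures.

W ≈ -1.53 kJ

P₂ = P₁(V₁/V₂)^γ = 5.15×(349/20.3)^(5/3) = 589.8 bar.
For a reversible adiabat, W_by_gas = (P₁V₁ − P₂V₂)/(γ−1).
W_by = (515000×0.000349 − 5.898×10^7×2.03×10^-5) / (2/3) = -1526 J.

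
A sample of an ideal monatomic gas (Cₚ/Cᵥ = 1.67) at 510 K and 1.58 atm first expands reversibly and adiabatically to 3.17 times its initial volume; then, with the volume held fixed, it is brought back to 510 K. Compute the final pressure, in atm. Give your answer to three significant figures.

P₃ ≈ 0.498 atm

Adiabatic step (PV^γ = const): P₂ = 1.58×(1/3.17)^(1.67) = 0.2301 atm; T₂ = 510×(1/3.17)^(0.67) = 235.4 K.
Isochoric: P₃ = P₂(T₃/T₂) = 0.2301 × (510/235.4) = 0.4984 atm.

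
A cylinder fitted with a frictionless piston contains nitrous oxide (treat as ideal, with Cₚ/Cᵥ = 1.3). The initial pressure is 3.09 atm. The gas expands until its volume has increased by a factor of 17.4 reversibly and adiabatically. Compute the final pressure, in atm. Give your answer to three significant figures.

Since PV^γ is constant along a reversible adiabat, P₂ = P₁ (V₁/V₂)^γ.
P₂ = 3.09 × (1/17.4)^(1.3) = 0.07538 atm.

P₂ ≈ 0.0754 atm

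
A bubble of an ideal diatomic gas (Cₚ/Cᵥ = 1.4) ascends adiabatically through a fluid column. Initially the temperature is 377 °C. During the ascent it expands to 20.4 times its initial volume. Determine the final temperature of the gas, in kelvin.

For a reversible adiabat TV^(γ−1) is constant, so T₂ = T₁ (V₁/V₂)^(γ−1).
T₁ = 377 °C = 650.1 K.
T₂ = 650.1 × (1/20.4)^(0.4) = 194.6 K.

T₂ ≈ 195 K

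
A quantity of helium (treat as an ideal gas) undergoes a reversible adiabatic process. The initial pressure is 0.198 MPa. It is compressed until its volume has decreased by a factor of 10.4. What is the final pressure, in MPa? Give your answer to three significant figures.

P₂ ≈ 9.81 MPa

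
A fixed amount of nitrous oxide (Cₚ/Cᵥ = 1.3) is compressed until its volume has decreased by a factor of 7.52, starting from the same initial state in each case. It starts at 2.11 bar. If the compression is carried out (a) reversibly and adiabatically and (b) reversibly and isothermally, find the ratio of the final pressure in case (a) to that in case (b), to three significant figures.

Isothermal: P_b = P₁(V₁/V₂) = 2.11×7.52.
Adiabatic: P_a = P₁(V₁/V₂)^γ = 2.11×7.52^(1.3).
P_a/P_b = (V₁/V₂)^(γ−1) = 7.52^(0.3) = 1.832.

P_adiabatic / P_isothermal ≈ 1.83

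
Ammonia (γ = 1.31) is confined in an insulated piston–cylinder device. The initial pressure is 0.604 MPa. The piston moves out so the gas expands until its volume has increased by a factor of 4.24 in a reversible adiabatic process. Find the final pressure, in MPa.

P₂ ≈ 0.0910 MPa

Adiabatic: P₁V₁^γ = P₂V₂^γ ⇒ P₂ = P₁ (V₁/V₂)^γ.
P₂ = 0.604 × (1/4.24)^(1.31) = 0.09103 MPa.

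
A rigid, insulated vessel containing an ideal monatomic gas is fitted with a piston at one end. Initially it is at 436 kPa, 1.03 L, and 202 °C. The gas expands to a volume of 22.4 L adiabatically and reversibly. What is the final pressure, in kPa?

P₂ ≈ 2.57 kPa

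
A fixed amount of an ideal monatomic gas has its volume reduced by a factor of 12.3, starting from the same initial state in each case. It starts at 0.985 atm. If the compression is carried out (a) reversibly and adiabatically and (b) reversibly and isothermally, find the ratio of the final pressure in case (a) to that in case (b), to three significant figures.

P_adiabatic / P_isothermal ≈ 5.33

For a monatomic ideal gas γ = 5/3.
Isothermal: P_b = P₁(V₁/V₂) = 0.985×12.3.
Adiabatic: P_a = P₁(V₁/V₂)^γ = 0.985×12.3^(5/3).
P_a/P_b = (V₁/V₂)^(γ−1) = 12.3^(2/3) = 5.328.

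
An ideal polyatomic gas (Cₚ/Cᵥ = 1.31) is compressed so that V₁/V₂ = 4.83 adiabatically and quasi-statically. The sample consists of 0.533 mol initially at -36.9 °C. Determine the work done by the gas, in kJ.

Adiabatic: T₁V₁^(γ−1) = T₂V₂^(γ−1) ⇒ T₂ = T₁ (V₁/V₂)^(γ−1).
T₁ = -36.9 °C = 236.2 K.
T₂ = 236.2 × 4.83^(0.31) = 384.9 K.
Q = 0, so ΔU = W_on_gas = nCᵥΔT with Cᵥ = R/(γ−1) = 26.82 J/(mol·K).
ΔU = 0.533 × 26.82 × (384.9 − 236.2) = 2126 J.
Work done by the gas = −ΔU = -2126 J.

W ≈ -2.13 kJ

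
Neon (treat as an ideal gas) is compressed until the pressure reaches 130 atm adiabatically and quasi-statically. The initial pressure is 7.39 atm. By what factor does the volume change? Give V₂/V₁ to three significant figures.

V₂/V₁ ≈ 0.179

From PV^γ = const, V₂/V₁ = (P₁/P₂)^(1/γ).
For a monatomic ideal gas γ = 5/3.
V₂/V₁ = (7.39/130)^(3/5) = 0.179.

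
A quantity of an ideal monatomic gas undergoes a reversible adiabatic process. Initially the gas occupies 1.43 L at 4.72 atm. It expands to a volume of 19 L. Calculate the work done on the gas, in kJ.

W ≈ -0.843 kJ

γ = 5/3 for a monatomic ideal gas.
P₂ = P₁(V₁/V₂)^γ = 4.72×(1.43/19)^(5/3) = 0.06333 atm.
For a reversible adiabat, W_by_gas = (P₁V₁ − P₂V₂)/(γ−1).
W_by = (478300×0.00143 − 6416×0.019) / (2/3) = 843 J.
W_on_gas = −W_by = -843 J.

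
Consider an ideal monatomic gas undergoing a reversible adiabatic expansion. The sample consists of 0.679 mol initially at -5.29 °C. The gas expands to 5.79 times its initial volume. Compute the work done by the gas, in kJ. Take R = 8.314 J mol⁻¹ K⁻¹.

W ≈ 1.56 kJ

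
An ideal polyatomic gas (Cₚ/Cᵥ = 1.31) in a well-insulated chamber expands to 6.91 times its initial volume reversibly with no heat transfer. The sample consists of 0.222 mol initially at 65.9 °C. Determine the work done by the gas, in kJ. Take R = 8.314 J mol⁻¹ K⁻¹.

W ≈ 0.910 kJ

For a reversible adiabat TV^(γ−1) is constant, so T₂ = T₁ (V₁/V₂)^(γ−1).
T₁ = 65.9 °C = 339 K.
T₂ = 339 × (1/6.91)^(0.31) = 186.2 K.
Q = 0, so ΔU = W_on_gas = nCᵥΔT with Cᵥ = R/(γ−1) = 26.82 J/(mol·K).
ΔU = 0.222 × 26.82 × (186.2 − 339) = -909.9 J.
Work done by the gas = −ΔU = 909.9 J.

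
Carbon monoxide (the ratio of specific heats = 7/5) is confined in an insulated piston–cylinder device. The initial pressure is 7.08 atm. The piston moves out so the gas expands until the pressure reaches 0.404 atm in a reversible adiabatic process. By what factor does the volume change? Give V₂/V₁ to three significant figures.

V₂/V₁ ≈ 7.73

From PV^γ = const, V₂/V₁ = (P₁/P₂)^(1/γ).
V₂/V₁ = (7.08/0.404)^(5/7) = 7.733.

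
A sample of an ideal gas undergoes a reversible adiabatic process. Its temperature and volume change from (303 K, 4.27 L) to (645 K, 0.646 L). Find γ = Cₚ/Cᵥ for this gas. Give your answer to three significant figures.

TV^(γ−1) = const ⇒ γ − 1 = ln(T₂/T₁) / ln(V₁/V₂).
γ = 1 + ln(645/303) / ln(4.27/0.646) = 1.4.

γ ≈ 1.40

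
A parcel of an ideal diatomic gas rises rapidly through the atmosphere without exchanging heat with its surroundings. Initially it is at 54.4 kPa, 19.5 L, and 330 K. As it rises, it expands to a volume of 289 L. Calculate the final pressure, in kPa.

Since PV^γ is constant along a reversible adiabat, P₂ = P₁ (V₁/V₂)^γ.
γ = 7/5 for a diatomic ideal gas.
P₂ = 54.4 × (19.5/289)^(7/5) = 1.249 kPa.

P₂ ≈ 1.25 kPa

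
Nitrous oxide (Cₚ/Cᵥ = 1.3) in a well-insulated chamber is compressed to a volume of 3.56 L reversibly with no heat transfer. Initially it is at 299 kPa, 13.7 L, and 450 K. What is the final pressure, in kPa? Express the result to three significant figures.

P₂ ≈ 1720 kPa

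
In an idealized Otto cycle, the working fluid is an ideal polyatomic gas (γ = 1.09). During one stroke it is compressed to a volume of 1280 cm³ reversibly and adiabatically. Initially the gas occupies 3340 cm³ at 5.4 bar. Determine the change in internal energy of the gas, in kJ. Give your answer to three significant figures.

ΔU ≈ 1.81 kJ

P₂ = P₁(V₁/V₂)^γ = 5.4×(3340/1280)^(1.09) = 15.36 bar.
For a reversible adiabat, W_by_gas = (P₁V₁ − P₂V₂)/(γ−1).
W_by = (540000×0.00334 − 1.536×10^6×0.00128) / (0.09) = -1807 J.
Q = 0 ⇒ ΔU = −W_by = 1807 J.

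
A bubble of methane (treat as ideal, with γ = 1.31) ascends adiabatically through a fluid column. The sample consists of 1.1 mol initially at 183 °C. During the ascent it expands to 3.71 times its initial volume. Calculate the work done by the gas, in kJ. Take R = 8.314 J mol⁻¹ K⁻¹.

Adiabatic: T₁V₁^(γ−1) = T₂V₂^(γ−1) ⇒ T₂ = T₁ (V₁/V₂)^(γ−1).
T₁ = 183 °C = 456.1 K.
T₂ = 456.1 × (1/3.71)^(0.31) = 303.8 K.
Q = 0, so ΔU = W_on_gas = nCᵥΔT with Cᵥ = R/(γ−1) = 26.82 J/(mol·K).
ΔU = 1.1 × 26.82 × (303.8 − 456.1) = -4494 J.
Work done by the gas = −ΔU = 4494 J.

W ≈ 4.49 kJ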